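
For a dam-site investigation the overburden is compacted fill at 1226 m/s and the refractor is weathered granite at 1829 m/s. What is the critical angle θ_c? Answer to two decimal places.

42.09°

Critical incidence: sin θ_c = V₁/V₂ = 1226/1829 = 0.6703.
θ_c = arcsin 0.6703 = 42.09°.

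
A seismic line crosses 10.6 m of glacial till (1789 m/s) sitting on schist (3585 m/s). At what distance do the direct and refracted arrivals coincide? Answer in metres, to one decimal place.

36.7 m

x_cross = 2h·√((V₂+V₁)/(V₂−V₁)).
(V₂+V₁)/(V₂−V₁) = (3585+1789)/(3585−1789) = 2.9922; √ = 1.7298.
x_cross = 2·10.6·1.7298 = 36.67 m.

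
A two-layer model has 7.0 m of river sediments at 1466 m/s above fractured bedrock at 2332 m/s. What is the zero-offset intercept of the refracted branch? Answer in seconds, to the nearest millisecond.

0.007 s

tᵢ = 2h·√(V₂²−V₁²)/(V₁V₂).
√(V₂²−V₁²) = √(2332²−1466²) = 1813.6 m/s.
tᵢ = 2·7.0·1813.6/(1466·2332) = 0.00743 s.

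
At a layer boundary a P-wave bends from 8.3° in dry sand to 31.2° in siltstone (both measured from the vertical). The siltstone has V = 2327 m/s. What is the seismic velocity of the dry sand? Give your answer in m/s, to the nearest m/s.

Snell's law: sin 8.3°/V₁ = sin 31.2°/V₂.
V₁ = V₂·sin 8.3°/sin 31.2° = 2327 × 0.2787 = 648.45 m/s.

648 m/s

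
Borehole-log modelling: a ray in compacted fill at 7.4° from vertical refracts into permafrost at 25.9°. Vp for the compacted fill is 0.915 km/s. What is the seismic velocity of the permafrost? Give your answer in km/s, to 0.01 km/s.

sin 7.4° = 0.1288; sin 25.9° = 0.4368.
V₂ = V₁·(sin θ₂/sin θ₁) = 0.915·(0.4368/0.1288) = 3.10 km/s.

3.10 km/s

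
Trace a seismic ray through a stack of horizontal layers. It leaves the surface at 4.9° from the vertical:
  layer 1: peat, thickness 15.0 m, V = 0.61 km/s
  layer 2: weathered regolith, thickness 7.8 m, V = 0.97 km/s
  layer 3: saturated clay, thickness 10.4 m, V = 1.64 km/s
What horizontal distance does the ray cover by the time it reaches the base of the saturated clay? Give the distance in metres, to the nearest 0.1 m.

4.8 m

Apply Snell's law at each interface; in layer i the horizontal offset is hᵢ·tan θᵢ.
Layer 1: θ = 4.90°; offset = 15.0·tan 4.90° = 1.286 m.
Layer 2: sin θ = 0.97·sin 4.9°/0.61 = 0.1358, θ = 7.81°; offset = 7.8·tan 7.81° = 1.069 m.
Layer 3: sin θ = 1.64·sin 4.9°/0.61 = 0.2296, θ = 13.28°; offset = 10.4·tan 13.28° = 2.454 m.
Σ offsets = 4.809 m.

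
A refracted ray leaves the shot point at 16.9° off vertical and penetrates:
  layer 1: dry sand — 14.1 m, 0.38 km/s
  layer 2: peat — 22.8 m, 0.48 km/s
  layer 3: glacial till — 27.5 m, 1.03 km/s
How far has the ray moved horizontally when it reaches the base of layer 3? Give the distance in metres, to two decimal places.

48.48 m

Apply Snell's law at each interface; in layer i the horizontal offset is hᵢ·tan θᵢ.
Layer 1: θ = 16.90°; offset = 14.1·tan 16.90° = 4.2839 m.
Layer 2: sin θ = 0.48·sin 16.9°/0.38 = 0.3672, θ = 21.54°; offset = 22.8·tan 21.54° = 9.0010 m.
Layer 3: sin θ = 1.03·sin 16.9°/0.38 = 0.7880, θ = 51.99°; offset = 27.5·tan 51.99° = 35.1919 m.
Total horizontal offset = 48.4769 m.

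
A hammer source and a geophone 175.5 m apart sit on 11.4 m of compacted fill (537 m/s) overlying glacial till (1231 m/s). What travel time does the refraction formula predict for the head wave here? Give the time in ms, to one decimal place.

t = x/V₂ + 2h·√(V₂²−V₁²)/(V₁V₂).
√(V₂²−V₁²) = √(1231²−537²) = 1107.7 m/s; delay term = 2·11.4·1107.7/(537·1231) = 0.03821 s.
t = 175.5/1231 + 0.03821 = 0.18077 s.

180.8 ms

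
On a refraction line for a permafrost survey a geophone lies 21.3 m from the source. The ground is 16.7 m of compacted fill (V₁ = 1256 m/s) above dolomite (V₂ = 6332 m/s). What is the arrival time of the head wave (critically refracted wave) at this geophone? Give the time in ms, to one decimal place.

t = x/V₂ + 2h·√(V₂²−V₁²)/(V₁V₂).
√(V₂²−V₁²) = √(6332²−1256²) = 6206.2 m/s; delay term = 2·16.7·6206.2/(1256·6332) = 0.02606 s.
t = 21.3/6332 + 0.02606 = 0.02943 s.

29.4 ms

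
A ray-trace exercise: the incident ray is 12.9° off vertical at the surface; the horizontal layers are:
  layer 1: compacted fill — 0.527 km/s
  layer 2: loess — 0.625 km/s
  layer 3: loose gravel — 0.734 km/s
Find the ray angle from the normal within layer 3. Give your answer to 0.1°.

18.1°

Snell's law across each interface conserves sin θ / V, so sin θ_3 = V_3·sin θ₁/V₁.
sin θ_3 = 0.734 × sin 12.9° / 0.527 = 0.3109.
θ_3 = 18.12° from the vertical.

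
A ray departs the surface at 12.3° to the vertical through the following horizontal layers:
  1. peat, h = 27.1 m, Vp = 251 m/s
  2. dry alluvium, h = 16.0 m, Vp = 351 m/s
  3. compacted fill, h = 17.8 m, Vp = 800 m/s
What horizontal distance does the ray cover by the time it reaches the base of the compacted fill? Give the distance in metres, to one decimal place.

27.4 m

p = sin θ₁/V₁ = sin 12.3°/251 = 8.4873e-04 s/m is conserved through the stack.
Layer 1: θ = 12.30°; offset = 27.1·tan 12.30° = 5.909 m.
Layer 2: sin θ = p·351 = 0.2979 → θ = 17.33°; offset = 16.0·tan 17.33° = 4.993 m.
Layer 3: sin θ = p·800 = 0.6790 → θ = 42.76°; offset = 17.8·tan 42.76° = 16.462 m.
Total horizontal offset = 27.364 m.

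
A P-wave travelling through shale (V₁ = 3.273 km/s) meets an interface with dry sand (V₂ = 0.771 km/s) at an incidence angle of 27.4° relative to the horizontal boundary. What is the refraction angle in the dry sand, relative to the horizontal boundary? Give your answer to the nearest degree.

Convert to the normal: θ₁ = 90° − 27.4° = 62.6°.
Snell's law: sin θ₂ = (V₂/V₁)·sin θ₁ = (0.771/3.273)·sin 62.6° = 0.2091.
θ₂ = arcsin 0.2091 = 12.07° from the normal.
From the interface: 90° − 12.07° = 77.93°.

78°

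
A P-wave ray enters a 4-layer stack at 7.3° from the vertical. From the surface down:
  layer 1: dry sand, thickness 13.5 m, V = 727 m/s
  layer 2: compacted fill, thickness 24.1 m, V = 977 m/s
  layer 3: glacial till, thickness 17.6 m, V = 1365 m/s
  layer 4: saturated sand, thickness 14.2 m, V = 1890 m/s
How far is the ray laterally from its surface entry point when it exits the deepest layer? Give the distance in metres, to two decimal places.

Apply Snell's law at each interface; in layer i the horizontal offset is hᵢ·tan θᵢ.
Layer 1: θ = 7.30°; offset = 13.5·tan 7.30° = 1.7294 m.
Layer 2: sin θ = 977·sin 7.3°/727 = 0.1708, θ = 9.83°; offset = 24.1·tan 9.83° = 4.1766 m.
Layer 3: sin θ = 1365·sin 7.3°/727 = 0.2386, θ = 13.80°; offset = 17.6·tan 13.80° = 4.3238 m.
Layer 4: sin θ = 1890·sin 7.3°/727 = 0.3303, θ = 19.29°; offset = 14.2·tan 19.29° = 4.9697 m.
Summing the layer offsets gives 15.1995 m.

15.20 m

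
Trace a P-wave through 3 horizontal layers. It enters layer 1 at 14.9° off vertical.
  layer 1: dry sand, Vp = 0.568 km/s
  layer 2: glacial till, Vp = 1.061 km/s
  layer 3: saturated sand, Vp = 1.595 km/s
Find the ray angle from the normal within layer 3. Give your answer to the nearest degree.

46°

Ray parameter p = sin 14.9° / 0.568 = 4.5270e-01 s/km.
sin θ_3 = p·V_3 = 4.5270e-01 × 1.595 = 0.7221.
θ_3 = 46.22° from the vertical.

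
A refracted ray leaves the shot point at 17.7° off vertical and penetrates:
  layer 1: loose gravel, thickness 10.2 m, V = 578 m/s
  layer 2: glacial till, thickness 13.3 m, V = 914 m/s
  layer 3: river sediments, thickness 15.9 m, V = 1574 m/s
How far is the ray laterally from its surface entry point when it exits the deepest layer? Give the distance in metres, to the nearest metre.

34 m

p = sin θ₁/V₁ = sin 17.7°/578 = 5.2601e-04 s/m is conserved through the stack.
Layer 1: θ = 17.70°; offset = 10.2·tan 17.70° = 3.255 m.
Layer 2: sin θ = p·914 = 0.4808 → θ = 28.74°; offset = 13.3·tan 28.74° = 7.292 m.
Layer 3: sin θ = p·1574 = 0.8279 → θ = 55.89°; offset = 15.9·tan 55.89° = 23.473 m.
Total horizontal offset = 34.021 m.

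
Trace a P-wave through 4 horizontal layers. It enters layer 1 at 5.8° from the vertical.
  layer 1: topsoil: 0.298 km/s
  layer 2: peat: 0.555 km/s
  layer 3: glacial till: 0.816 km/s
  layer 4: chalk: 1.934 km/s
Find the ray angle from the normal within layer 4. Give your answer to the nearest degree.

Ray parameter p = sin 5.8° / 0.298 = 3.3912e-01 s/km.
sin θ_4 = p·V_4 = 3.3912e-01 × 1.934 = 0.6558.
θ_4 = arcsin 0.6558 = 40.98°.

41°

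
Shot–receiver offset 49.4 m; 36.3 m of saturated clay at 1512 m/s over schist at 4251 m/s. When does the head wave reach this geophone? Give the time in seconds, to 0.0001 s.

0.0565 s

θ_c = arcsin(V₁/V₂) = arcsin(1512/4251) = 20.84°, cos θ_c = 0.9346.
Intercept time tᵢ = 2h cos θ_c / V₁ = 2·36.3·0.9346/1512 = 0.04488 s.
t = x/V₂ + tᵢ = 49.4/4251 + 0.04488 = 0.05650 s.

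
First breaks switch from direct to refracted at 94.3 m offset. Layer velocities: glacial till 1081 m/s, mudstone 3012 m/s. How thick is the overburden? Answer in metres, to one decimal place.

32.4 m

h = (x_cross/2)·√((V₂−V₁)/(V₂+V₁)).
(V₂−V₁)/(V₂+V₁) = (3012−1081)/(3012+1081) = 0.4718; √ = 0.6869.
h = (94.3/2)·0.6869 = 32.39 m.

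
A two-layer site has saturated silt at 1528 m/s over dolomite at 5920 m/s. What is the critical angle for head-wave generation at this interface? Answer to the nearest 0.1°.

15.0°

At critical incidence the refracted ray runs along the interface (θ₂ = 90°), so sin θ_c = V₁/V₂.
θ_c = arcsin(1528/5920) = arcsin 0.2581 = 14.96°.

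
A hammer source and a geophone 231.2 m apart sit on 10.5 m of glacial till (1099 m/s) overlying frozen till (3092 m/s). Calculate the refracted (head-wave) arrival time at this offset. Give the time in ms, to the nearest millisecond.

θ_c = arcsin(V₁/V₂) = arcsin(1099/3092) = 20.82°, cos θ_c = 0.9347.
Intercept time tᵢ = 2h cos θ_c / V₁ = 2·10.5·0.9347/1099 = 0.01786 s.
t = x/V₂ + tᵢ = 231.2/3092 + 0.01786 = 0.09263 s.

93 ms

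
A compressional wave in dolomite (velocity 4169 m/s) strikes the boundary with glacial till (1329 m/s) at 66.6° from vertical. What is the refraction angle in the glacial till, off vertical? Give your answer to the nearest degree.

17°

Snell's law: sin θ₂ = (V₂/V₁)·sin θ₁ = (1329/4169)·sin 66.6° = 0.2926.
θ₂ = arcsin 0.2926 = 17.01° from the normal.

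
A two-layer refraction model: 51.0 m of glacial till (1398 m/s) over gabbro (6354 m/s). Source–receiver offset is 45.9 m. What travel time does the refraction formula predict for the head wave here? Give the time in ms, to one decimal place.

t = x/V₂ + 2h·√(V₂²−V₁²)/(V₁V₂).
√(V₂²−V₁²) = √(6354²−1398²) = 6198.3 m/s; delay term = 2·51.0·6198.3/(1398·6354) = 0.07117 s.
t = 45.9/6354 + 0.07117 = 0.07840 s.

78.4 ms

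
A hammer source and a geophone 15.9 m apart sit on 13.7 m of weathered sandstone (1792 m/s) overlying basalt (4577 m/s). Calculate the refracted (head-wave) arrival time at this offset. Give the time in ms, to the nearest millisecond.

θ_c = arcsin(V₁/V₂) = arcsin(1792/4577) = 23.05°, cos θ_c = 0.9202.
Intercept time tᵢ = 2h cos θ_c / V₁ = 2·13.7·0.9202/1792 = 0.01407 s.
t = x/V₂ + tᵢ = 15.9/4577 + 0.01407 = 0.01754 s.

18 ms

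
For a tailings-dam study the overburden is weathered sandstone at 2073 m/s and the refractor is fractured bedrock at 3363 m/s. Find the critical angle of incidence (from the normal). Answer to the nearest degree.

38°

Critical incidence: sin θ_c = V₁/V₂ = 2073/3363 = 0.6164.
θ_c = arcsin 0.6164 = 38.05°.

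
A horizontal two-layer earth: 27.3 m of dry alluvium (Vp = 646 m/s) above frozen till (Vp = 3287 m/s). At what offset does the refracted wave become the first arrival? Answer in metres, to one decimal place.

66.6 m

θ_c = arcsin(646/3287) = 11.33°, so cos θ_c = 0.9805 and tᵢ = 2h cos θ_c/V₁ = 0.0829 s.
At crossover x/V₁ = x/V₂ + tᵢ ⇒ x = tᵢ/(1/V₁ − 1/V₂) = 0.08287/(1.5480e-03 − 3.0423e-04) = 66.63 m.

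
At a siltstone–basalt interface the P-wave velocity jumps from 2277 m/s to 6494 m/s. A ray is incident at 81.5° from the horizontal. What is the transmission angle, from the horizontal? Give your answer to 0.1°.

65.1°

Angle from the normal: 90° − 81.5° = 8.5°.
Snell's law: sin θ₂ = (V₂/V₁)·sin θ₁ = (6494/2277)·sin 8.5° = 0.4216.
θ₂ = arcsin 0.4216 = 24.93° from the normal.
From the interface: 90° − 24.93° = 65.07°.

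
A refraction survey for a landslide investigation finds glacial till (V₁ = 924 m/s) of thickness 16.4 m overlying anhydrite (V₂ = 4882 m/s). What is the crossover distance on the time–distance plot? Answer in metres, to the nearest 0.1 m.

39.7 m

x_cross = 2h·√((V₂+V₁)/(V₂−V₁)).
(V₂+V₁)/(V₂−V₁) = (4882+924)/(4882−924) = 1.4669; √ = 1.2112.
x_cross = 2·16.4·1.2112 = 39.73 m.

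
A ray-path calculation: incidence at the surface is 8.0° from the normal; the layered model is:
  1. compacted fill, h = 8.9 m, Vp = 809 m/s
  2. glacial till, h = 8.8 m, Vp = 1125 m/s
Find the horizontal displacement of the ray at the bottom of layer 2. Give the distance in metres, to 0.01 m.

2.99 m

Apply Snell's law at each interface; in layer i the horizontal offset is hᵢ·tan θᵢ.
Layer 1: θ = 8.00°; offset = 8.9·tan 8.00° = 1.2508 m.
Layer 2: sin θ = 1125·sin 8.0°/809 = 0.1935, θ = 11.16°; offset = 8.8·tan 11.16° = 1.7359 m.
Σ offsets = 2.9867 m.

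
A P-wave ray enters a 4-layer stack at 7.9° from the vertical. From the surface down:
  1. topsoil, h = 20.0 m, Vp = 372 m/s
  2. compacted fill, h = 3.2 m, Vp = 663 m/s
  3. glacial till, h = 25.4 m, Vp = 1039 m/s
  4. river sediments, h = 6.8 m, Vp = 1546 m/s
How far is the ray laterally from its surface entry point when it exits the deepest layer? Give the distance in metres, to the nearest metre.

Apply Snell's law at each interface; in layer i the horizontal offset is hᵢ·tan θᵢ.
Layer 1: θ = 7.90°; offset = 20.0·tan 7.90° = 2.775 m.
Layer 2: sin θ = 663·sin 7.9°/372 = 0.2450, θ = 14.18°; offset = 3.2·tan 14.18° = 0.809 m.
Layer 3: sin θ = 1039·sin 7.9°/372 = 0.3839, θ = 22.57°; offset = 25.4·tan 22.57° = 10.560 m.
Layer 4: sin θ = 1546·sin 7.9°/372 = 0.5712, θ = 34.83°; offset = 6.8·tan 34.83° = 4.732 m.
Σ offsets = 18.876 m.

19 m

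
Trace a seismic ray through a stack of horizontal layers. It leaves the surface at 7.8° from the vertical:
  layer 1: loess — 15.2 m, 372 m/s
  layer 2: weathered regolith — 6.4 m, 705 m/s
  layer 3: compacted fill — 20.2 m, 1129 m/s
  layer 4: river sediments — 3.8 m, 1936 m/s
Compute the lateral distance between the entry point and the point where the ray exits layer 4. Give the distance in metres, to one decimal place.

Apply Snell's law at each interface; in layer i the horizontal offset is hᵢ·tan θᵢ.
Layer 1: θ = 7.80°; offset = 15.2·tan 7.80° = 2.082 m.
Layer 2: sin θ = 705·sin 7.8°/372 = 0.2572, θ = 14.90°; offset = 6.4·tan 14.90° = 1.703 m.
Layer 3: sin θ = 1129·sin 7.8°/372 = 0.4119, θ = 24.32°; offset = 20.2·tan 24.32° = 9.131 m.
Layer 4: sin θ = 1936·sin 7.8°/372 = 0.7063, θ = 44.94°; offset = 3.8·tan 44.94° = 3.791 m.
Total horizontal offset = 16.708 m.

16.7 m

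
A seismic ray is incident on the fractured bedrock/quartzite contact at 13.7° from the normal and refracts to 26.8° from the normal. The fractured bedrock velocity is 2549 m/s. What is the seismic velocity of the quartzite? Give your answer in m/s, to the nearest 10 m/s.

sin 13.7° = 0.2368; sin 26.8° = 0.4509.
V₂ = V₁·(sin θ₂/sin θ₁) = 2549·(0.4509/0.2368) = 4852.63 m/s.

4850 m/s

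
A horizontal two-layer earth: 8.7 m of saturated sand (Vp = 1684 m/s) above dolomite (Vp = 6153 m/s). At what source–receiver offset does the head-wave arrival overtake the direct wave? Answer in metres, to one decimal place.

23.0 m

x_cross = 2h·√((V₂+V₁)/(V₂−V₁)).
(V₂+V₁)/(V₂−V₁) = (6153+1684)/(6153−1684) = 1.7536; √ = 1.3242.
x_cross = 2·8.7·1.3242 = 23.04 m.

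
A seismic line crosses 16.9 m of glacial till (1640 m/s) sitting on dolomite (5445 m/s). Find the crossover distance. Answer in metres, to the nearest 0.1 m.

46.1 m

x_cross = 2h·√((V₂+V₁)/(V₂−V₁)).
(V₂+V₁)/(V₂−V₁) = (5445+1640)/(5445−1640) = 1.8620; √ = 1.3646.
x_cross = 2·16.9·1.3646 = 46.12 m.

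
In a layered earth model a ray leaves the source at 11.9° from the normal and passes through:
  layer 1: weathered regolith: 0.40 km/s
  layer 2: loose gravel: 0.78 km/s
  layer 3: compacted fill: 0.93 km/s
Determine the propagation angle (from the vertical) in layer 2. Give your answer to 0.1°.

23.7°

Snell's law across each interface conserves sin θ / V, so sin θ_2 = V_2·sin θ₁/V₁.
sin θ_2 = 0.78 × sin 11.9° / 0.40 = 0.4021.
θ_2 = 23.71° from the vertical.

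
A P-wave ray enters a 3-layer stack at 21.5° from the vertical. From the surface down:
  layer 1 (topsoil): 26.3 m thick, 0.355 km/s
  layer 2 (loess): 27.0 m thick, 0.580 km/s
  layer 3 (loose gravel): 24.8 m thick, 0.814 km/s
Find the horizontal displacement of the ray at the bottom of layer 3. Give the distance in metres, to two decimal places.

Ray parameter p = sin 21.5° / 0.355 km/s = 1.0324e+00 s/km.
Layer 1: θ = 21.50°; offset = 26.3·tan 21.50° = 10.3598 m.
Layer 2: sin θ = p·0.580 = 0.5988 → θ = 36.78°; offset = 27.0·tan 36.78° = 20.1863 m.
Layer 3: sin θ = p·0.814 = 0.8404 → θ = 57.18°; offset = 24.8·tan 57.18° = 38.4517 m.
Total horizontal offset = 68.9979 m.

69.00 m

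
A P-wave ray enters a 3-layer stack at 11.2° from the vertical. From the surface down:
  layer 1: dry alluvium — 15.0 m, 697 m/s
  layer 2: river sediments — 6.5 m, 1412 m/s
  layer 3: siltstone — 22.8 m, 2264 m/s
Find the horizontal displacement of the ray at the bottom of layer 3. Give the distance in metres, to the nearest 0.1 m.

p = sin θ₁/V₁ = sin 11.2°/697 = 2.7867e-04 s/m is conserved through the stack.
Layer 1: θ = 11.20°; offset = 15.0·tan 11.20° = 2.970 m.
Layer 2: sin θ = p·1412 = 0.3935 → θ = 23.17°; offset = 6.5·tan 23.17° = 2.782 m.
Layer 3: sin θ = p·2264 = 0.6309 → θ = 39.12°; offset = 22.8·tan 39.12° = 18.541 m.
Total horizontal offset = 24.293 m.

24.3 m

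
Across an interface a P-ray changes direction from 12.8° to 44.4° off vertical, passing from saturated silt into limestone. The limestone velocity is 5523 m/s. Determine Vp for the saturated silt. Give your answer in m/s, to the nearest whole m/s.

Snell's law: sin 12.8°/V₁ = sin 44.4°/V₂.
V₁ = V₂·sin 12.8°/sin 44.4° = 5523 × 0.3167 = 1748.86 m/s.

1749 m/s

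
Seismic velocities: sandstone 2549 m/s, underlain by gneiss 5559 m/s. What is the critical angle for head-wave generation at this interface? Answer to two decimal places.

At critical incidence the refracted ray runs along the interface (θ₂ = 90°), so sin θ_c = V₁/V₂.
θ_c = arcsin(2549/5559) = arcsin 0.4585 = 27.29°.

27.29°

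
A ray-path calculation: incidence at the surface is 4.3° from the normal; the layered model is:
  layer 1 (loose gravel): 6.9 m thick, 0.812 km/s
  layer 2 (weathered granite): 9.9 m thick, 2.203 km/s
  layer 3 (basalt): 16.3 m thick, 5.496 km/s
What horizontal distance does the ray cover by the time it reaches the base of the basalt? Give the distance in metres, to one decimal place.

Ray parameter p = sin 4.3° / 0.812 km/s = 9.2338e-02 s/km.
Layer 1: θ = 4.30°; offset = 6.9·tan 4.30° = 0.519 m.
Layer 2: sin θ = p·2.203 = 0.2034 → θ = 11.74°; offset = 9.9·tan 11.74° = 2.057 m.
Layer 3: sin θ = p·5.496 = 0.5075 → θ = 30.50°; offset = 16.3·tan 30.50° = 9.600 m.
Σ offsets = 12.176 m.

12.2 m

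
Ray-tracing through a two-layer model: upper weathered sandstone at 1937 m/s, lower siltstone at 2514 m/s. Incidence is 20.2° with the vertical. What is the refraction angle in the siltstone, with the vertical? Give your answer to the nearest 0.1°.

26.6°

Snell's law: sin θ₂ = (V₂/V₁)·sin θ₁ = (2514/1937)·sin 20.2° = 0.4482.
θ₂ = arcsin 0.4482 = 26.63° from the normal.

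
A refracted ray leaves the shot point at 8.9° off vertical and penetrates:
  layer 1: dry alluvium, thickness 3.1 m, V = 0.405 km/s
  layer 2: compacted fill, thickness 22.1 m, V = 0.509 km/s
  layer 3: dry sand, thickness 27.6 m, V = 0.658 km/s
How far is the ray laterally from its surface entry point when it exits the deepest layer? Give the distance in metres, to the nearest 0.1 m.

p = sin θ₁/V₁ = sin 8.9°/0.405 = 3.8200e-01 s/km is conserved through the stack.
Layer 1: θ = 8.90°; offset = 3.1·tan 8.90° = 0.485 m.
Layer 2: sin θ = p·0.509 = 0.1944 → θ = 11.21°; offset = 22.1·tan 11.21° = 4.381 m.
Layer 3: sin θ = p·0.658 = 0.2514 → θ = 14.56°; offset = 27.6·tan 14.56° = 7.168 m.
Σ offsets = 12.034 m.

12.0 m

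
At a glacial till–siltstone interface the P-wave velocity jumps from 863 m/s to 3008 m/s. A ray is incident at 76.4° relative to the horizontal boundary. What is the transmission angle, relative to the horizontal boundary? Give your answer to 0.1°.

35.0°

Angle from the normal: 90° − 76.4° = 13.6°.
Snell's law: sin θ₂ = (V₂/V₁)·sin θ₁ = (3008/863)·sin 13.6° = 0.8196.
θ₂ = arcsin 0.8196 = 55.04° from the normal.
From the interface: 90° − 55.04° = 34.96°.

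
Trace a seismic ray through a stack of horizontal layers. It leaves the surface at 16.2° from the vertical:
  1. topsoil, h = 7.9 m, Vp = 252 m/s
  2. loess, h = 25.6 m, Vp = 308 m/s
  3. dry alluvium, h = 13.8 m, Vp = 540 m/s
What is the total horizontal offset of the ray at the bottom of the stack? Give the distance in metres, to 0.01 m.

p = sin θ₁/V₁ = sin 16.2°/252 = 1.1071e-03 s/m is conserved through the stack.
Layer 1: θ = 16.20°; offset = 7.9·tan 16.20° = 2.2952 m.
Layer 2: sin θ = p·308 = 0.3410 → θ = 19.94°; offset = 25.6·tan 19.94° = 9.2858 m.
Layer 3: sin θ = p·540 = 0.5978 → θ = 36.72°; offset = 13.8·tan 36.72° = 10.2919 m.
Total horizontal offset = 21.8729 m.

21.87 m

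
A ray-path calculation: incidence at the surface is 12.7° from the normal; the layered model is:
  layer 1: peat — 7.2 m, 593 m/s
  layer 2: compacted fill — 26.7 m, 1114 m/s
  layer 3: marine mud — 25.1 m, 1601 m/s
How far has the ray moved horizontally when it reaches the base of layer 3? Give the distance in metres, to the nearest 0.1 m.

32.2 m

p = sin θ₁/V₁ = sin 12.7°/593 = 3.7074e-04 s/m is conserved through the stack.
Layer 1: θ = 12.70°; offset = 7.2·tan 12.70° = 1.623 m.
Layer 2: sin θ = p·1114 = 0.4130 → θ = 24.39°; offset = 26.7·tan 24.39° = 12.108 m.
Layer 3: sin θ = p·1601 = 0.5935 → θ = 36.41°; offset = 25.1·tan 36.41° = 18.512 m.
Total horizontal offset = 32.242 m.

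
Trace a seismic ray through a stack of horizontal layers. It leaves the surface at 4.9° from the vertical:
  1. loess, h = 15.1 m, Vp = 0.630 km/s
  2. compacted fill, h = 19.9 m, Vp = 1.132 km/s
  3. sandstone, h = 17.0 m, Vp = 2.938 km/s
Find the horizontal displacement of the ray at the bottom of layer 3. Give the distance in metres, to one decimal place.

Apply Snell's law at each interface; in layer i the horizontal offset is hᵢ·tan θᵢ.
Layer 1: θ = 4.90°; offset = 15.1·tan 4.90° = 1.295 m.
Layer 2: sin θ = 1.132·sin 4.9°/0.630 = 0.1535, θ = 8.83°; offset = 19.9·tan 8.83° = 3.091 m.
Layer 3: sin θ = 2.938·sin 4.9°/0.630 = 0.3983, θ = 23.47°; offset = 17.0·tan 23.47° = 7.383 m.
Σ offsets = 11.768 m.

11.8 m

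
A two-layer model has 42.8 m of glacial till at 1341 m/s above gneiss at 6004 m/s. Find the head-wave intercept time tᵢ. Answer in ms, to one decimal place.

θ_c = arcsin(V₁/V₂) = arcsin(1341/6004) = 12.91°; cos θ_c = 0.9747.
tᵢ = 2h·cos θ_c / V₁ = 2·42.8·0.9747 / 1341 = 0.06222 s.

62.2 ms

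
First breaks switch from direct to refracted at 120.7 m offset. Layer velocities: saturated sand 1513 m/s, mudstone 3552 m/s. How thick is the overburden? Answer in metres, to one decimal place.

38.3 m

x_cross = 2h·√((V₂+V₁)/(V₂−V₁)) → h = x_cross / (2·√((V₂+V₁)/(V₂−V₁))).
√((V₂+V₁)/(V₂−V₁)) = √((3552+1513)/(3552−1513)) = 1.5761.
h = 120.7 / (2·1.5761) = 38.29 m.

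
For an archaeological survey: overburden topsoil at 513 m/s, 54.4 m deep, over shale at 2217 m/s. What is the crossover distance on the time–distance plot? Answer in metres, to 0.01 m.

137.71 m

θ_c = arcsin(513/2217) = 13.38°, so cos θ_c = 0.9729 and tᵢ = 2h cos θ_c/V₁ = 0.2063 s.
At crossover x/V₁ = x/V₂ + tᵢ ⇒ x = tᵢ/(1/V₁ − 1/V₂) = 0.20633/(1.9493e-03 − 4.5106e-04) = 137.71 m.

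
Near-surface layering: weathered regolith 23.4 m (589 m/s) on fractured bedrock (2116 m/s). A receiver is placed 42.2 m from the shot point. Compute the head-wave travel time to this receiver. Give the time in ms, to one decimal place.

t = x/V₂ + 2h·√(V₂²−V₁²)/(V₁V₂).
√(V₂²−V₁²) = √(2116²−589²) = 2032.4 m/s; delay term = 2·23.4·2032.4/(589·2116) = 0.07632 s.
t = 42.2/2116 + 0.07632 = 0.09626 s.

96.3 ms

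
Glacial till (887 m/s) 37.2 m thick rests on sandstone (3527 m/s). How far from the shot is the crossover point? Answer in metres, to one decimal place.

96.2 m

x_cross = 2h·√((V₂+V₁)/(V₂−V₁)).
(V₂+V₁)/(V₂−V₁) = (3527+887)/(3527−887) = 1.6720; √ = 1.2930.
x_cross = 2·37.2·1.2930 = 96.20 m.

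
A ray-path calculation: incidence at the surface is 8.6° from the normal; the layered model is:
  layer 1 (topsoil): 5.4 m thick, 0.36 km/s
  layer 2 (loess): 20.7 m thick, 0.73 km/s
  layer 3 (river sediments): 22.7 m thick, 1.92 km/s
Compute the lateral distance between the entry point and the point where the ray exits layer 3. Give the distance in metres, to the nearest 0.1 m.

37.4 m

p = sin θ₁/V₁ = sin 8.6°/0.36 = 4.1538e-01 s/km is conserved through the stack.
Layer 1: θ = 8.60°; offset = 5.4·tan 8.60° = 0.817 m.
Layer 2: sin θ = p·0.73 = 0.3032 → θ = 17.65°; offset = 20.7·tan 17.65° = 6.587 m.
Layer 3: sin θ = p·1.92 = 0.7975 → θ = 52.89°; offset = 22.7·tan 52.89° = 30.008 m.
Total horizontal offset = 37.412 m.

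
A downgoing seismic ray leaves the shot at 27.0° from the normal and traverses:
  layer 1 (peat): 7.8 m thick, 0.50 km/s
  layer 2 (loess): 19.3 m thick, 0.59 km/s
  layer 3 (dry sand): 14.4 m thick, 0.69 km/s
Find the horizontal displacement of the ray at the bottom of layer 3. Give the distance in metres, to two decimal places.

Apply Snell's law at each interface; in layer i the horizontal offset is hᵢ·tan θᵢ.
Layer 1: θ = 27.00°; offset = 7.8·tan 27.00° = 3.9743 m.
Layer 2: sin θ = 0.59·sin 27.0°/0.50 = 0.5357, θ = 32.39°; offset = 19.3·tan 32.39° = 12.2444 m.
Layer 3: sin θ = 0.69·sin 27.0°/0.50 = 0.6265, θ = 38.79°; offset = 14.4·tan 38.79° = 11.5749 m.
Total horizontal offset = 27.7936 m.

27.79 m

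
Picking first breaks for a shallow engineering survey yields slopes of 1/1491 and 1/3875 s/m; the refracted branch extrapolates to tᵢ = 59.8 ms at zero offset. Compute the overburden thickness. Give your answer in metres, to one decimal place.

θ_c = arcsin(1491/3875) = 22.63°; cos θ_c = 0.9230.
tᵢ = 2h cos θ_c/V₁ ⇒ h = tᵢ·V₁/(2 cos θ_c) = 0.0598·1491/(2·0.9230) = 48.30 m.

48.3 m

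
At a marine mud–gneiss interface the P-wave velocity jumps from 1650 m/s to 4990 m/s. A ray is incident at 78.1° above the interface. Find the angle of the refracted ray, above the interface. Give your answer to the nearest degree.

51°

Angle from the normal: 90° − 78.1° = 11.9°.
Snell's law: sin θ₂ = (V₂/V₁)·sin θ₁ = (4990/1650)·sin 11.9° = 0.6236.
θ₂ = sin⁻¹(0.6236) = 38.58° (from vertical).
From the interface: 90° − 38.58° = 51.42°.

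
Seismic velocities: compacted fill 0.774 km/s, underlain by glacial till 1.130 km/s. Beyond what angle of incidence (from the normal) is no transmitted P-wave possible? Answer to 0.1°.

At critical incidence the refracted ray runs along the interface (θ₂ = 90°), so sin θ_c = V₁/V₂.
θ_c = arcsin(0.774/1.130) = arcsin 0.6850 = 43.23°.

43.2°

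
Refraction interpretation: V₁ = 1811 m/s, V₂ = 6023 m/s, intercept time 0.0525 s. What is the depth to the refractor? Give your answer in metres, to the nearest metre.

50 m

h = tᵢ·V₁·V₂ / (2·√(V₂²−V₁²)).
√(V₂²−V₁²) = √(6023² − 1811²) = 5744.3 m/s.
h = 0.0525 s × 1811 × 6023 / (2 × 5744.3) = 49.85 m.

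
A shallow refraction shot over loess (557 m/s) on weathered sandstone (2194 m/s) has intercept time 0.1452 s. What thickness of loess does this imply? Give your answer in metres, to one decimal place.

41.8 m

θ_c = arcsin(557/2194) = 14.71°; cos θ_c = 0.9672.
tᵢ = 2h cos θ_c/V₁ ⇒ h = tᵢ·V₁/(2 cos θ_c) = 0.1452·557/(2·0.9672) = 41.81 m.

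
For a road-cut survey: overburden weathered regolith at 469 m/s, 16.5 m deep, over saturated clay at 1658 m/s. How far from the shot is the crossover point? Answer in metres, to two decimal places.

44.14 m

θ_c = arcsin(469/1658) = 16.43°, so cos θ_c = 0.9592 and tᵢ = 2h cos θ_c/V₁ = 0.0675 s.
At crossover x/V₁ = x/V₂ + tᵢ ⇒ x = tᵢ/(1/V₁ − 1/V₂) = 0.06749/(2.1322e-03 − 6.0314e-04) = 44.14 m.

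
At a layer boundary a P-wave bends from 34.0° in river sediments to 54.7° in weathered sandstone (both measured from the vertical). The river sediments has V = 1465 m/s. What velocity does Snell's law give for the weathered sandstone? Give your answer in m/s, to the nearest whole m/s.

sin 34.0° = 0.5592; sin 54.7° = 0.8161.
V₂ = V₁·(sin θ₂/sin θ₁) = 1465·(0.8161/0.5592) = 2138.16 m/s.

2138 m/s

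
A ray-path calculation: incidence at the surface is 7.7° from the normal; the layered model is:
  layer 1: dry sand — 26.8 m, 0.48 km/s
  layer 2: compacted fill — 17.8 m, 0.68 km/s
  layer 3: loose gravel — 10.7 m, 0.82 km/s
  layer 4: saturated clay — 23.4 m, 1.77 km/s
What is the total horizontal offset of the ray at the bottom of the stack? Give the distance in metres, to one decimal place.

Apply Snell's law at each interface; in layer i the horizontal offset is hᵢ·tan θᵢ.
Layer 1: θ = 7.70°; offset = 26.8·tan 7.70° = 3.624 m.
Layer 2: sin θ = 0.68·sin 7.7°/0.48 = 0.1898, θ = 10.94°; offset = 17.8·tan 10.94° = 3.441 m.
Layer 3: sin θ = 0.82·sin 7.7°/0.48 = 0.2289, θ = 13.23°; offset = 10.7·tan 13.23° = 2.516 m.
Layer 4: sin θ = 1.77·sin 7.7°/0.48 = 0.4941, θ = 29.61°; offset = 23.4·tan 29.61° = 13.298 m.
Summing the layer offsets gives 22.878 m.

22.9 m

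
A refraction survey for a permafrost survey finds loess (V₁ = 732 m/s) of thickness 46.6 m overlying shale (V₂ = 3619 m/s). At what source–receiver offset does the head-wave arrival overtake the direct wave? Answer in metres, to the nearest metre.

114 m

θ_c = arcsin(732/3619) = 11.67°, so cos θ_c = 0.9793 and tᵢ = 2h cos θ_c/V₁ = 0.1247 s.
At crossover x/V₁ = x/V₂ + tᵢ ⇒ x = tᵢ/(1/V₁ − 1/V₂) = 0.12469/(1.3661e-03 − 2.7632e-04) = 114.42 m.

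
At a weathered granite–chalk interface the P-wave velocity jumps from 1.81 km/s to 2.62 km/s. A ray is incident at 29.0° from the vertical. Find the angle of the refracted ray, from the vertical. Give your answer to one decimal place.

sin θ₁/V₁ = sin θ₂/V₂ ⇒ sin θ₂ = 2.62·sin 29.0°/1.81 = 2.62·0.4848/1.81 = 0.7018.
θ₂ = arcsin 0.7018 = 44.57° from the normal.

44.6°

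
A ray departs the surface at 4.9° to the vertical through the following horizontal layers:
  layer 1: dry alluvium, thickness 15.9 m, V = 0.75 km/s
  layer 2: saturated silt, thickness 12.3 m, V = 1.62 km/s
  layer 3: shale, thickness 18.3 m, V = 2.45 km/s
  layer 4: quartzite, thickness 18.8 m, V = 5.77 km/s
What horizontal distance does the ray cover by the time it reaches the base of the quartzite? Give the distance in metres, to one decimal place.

Apply Snell's law at each interface; in layer i the horizontal offset is hᵢ·tan θᵢ.
Layer 1: θ = 4.90°; offset = 15.9·tan 4.90° = 1.363 m.
Layer 2: sin θ = 1.62·sin 4.9°/0.75 = 0.1845, θ = 10.63°; offset = 12.3·tan 10.63° = 2.309 m.
Layer 3: sin θ = 2.45·sin 4.9°/0.75 = 0.2790, θ = 16.20°; offset = 18.3·tan 16.20° = 5.317 m.
Layer 4: sin θ = 5.77·sin 4.9°/0.75 = 0.6571, θ = 41.08°; offset = 18.8·tan 41.08° = 16.390 m.
Total horizontal offset = 25.380 m.

25.4 m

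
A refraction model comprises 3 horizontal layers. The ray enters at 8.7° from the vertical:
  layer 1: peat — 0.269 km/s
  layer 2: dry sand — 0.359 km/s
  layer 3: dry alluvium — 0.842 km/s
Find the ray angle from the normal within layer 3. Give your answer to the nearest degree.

Snell's law across each interface conserves sin θ / V, so sin θ_3 = V_3·sin θ₁/V₁.
sin θ_3 = 0.842 × sin 8.7° / 0.269 = 0.4735.
θ_3 = 28.26° from the vertical.

28°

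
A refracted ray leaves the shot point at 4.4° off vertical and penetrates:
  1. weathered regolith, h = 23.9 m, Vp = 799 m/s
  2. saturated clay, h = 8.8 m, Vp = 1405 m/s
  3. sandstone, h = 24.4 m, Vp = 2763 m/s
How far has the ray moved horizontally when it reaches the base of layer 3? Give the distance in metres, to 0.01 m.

9.75 m

Ray parameter p = sin 4.4° / 799 m/s = 9.6019e-05 s/m.
Layer 1: θ = 4.40°; offset = 23.9·tan 4.40° = 1.8390 m.
Layer 2: sin θ = p·1405 = 0.1349 → θ = 7.75°; offset = 8.8·tan 7.75° = 1.1981 m.
Layer 3: sin θ = p·2763 = 0.2653 → θ = 15.38°; offset = 24.4·tan 15.38° = 6.7139 m.
Summing the layer offsets gives 9.7510 m.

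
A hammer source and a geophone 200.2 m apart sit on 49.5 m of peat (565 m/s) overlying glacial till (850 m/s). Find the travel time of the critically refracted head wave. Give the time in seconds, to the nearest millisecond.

t = x/V₂ + 2h·√(V₂²−V₁²)/(V₁V₂).
√(V₂²−V₁²) = √(850²−565²) = 635.0 m/s; delay term = 2·49.5·635.0/(565·850) = 0.13091 s.
t = 200.2/850 + 0.13091 = 0.36644 s.

0.366 s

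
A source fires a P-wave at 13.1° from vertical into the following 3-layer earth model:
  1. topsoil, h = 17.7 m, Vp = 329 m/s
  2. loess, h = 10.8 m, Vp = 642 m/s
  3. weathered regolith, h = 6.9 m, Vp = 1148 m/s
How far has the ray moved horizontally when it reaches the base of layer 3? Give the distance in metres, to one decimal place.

Ray parameter p = sin 13.1° / 329 m/s = 6.8891e-04 s/m.
Layer 1: θ = 13.10°; offset = 17.7·tan 13.10° = 4.119 m.
Layer 2: sin θ = p·642 = 0.4423 → θ = 26.25°; offset = 10.8·tan 26.25° = 5.326 m.
Layer 3: sin θ = p·1148 = 0.7909 → θ = 52.27°; offset = 6.9·tan 52.27° = 8.917 m.
Total horizontal offset = 18.362 m.

18.4 m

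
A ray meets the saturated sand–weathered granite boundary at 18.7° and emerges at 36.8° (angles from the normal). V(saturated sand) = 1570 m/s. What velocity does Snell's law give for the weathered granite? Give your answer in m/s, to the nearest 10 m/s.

sin 18.7° = 0.3206; sin 36.8° = 0.5990.
V₂ = V₁·(sin θ₂/sin θ₁) = 1570·(0.5990/0.3206) = 2933.34 m/s.

2930 m/s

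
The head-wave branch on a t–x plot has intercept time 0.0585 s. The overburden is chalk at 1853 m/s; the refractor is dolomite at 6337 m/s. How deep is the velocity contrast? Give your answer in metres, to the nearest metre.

θ_c = arcsin(1853/6337) = 17.00°; cos θ_c = 0.9563.
tᵢ = 2h cos θ_c/V₁ ⇒ h = tᵢ·V₁/(2 cos θ_c) = 0.0585·1853/(2·0.9563) = 56.68 m.

57 m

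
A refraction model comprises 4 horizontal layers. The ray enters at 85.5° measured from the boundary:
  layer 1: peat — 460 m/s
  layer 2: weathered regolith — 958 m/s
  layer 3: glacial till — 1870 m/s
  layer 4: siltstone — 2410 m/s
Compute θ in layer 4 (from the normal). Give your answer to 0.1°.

From the normal: θ₁ = 90° − 85.5° = 4.5°.
Snell's law across each interface conserves sin θ / V, so sin θ_4 = V_4·sin θ₁/V₁.
sin θ_4 = 2410 × sin 4.5° / 460 = 0.4111.
θ_4 = 24.27° from the vertical.

24.3°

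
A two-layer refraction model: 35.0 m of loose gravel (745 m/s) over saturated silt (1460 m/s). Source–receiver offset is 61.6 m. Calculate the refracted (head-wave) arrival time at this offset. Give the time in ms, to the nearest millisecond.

123 ms

t = x/V₂ + 2h·√(V₂²−V₁²)/(V₁V₂).
√(V₂²−V₁²) = √(1460²−745²) = 1255.6 m/s; delay term = 2·35.0·1255.6/(745·1460) = 0.08081 s.
t = 61.6/1460 + 0.08081 = 0.12300 s.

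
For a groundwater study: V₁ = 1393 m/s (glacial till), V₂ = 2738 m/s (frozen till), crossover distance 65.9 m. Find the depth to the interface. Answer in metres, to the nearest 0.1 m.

h = (x_cross/2)·√((V₂−V₁)/(V₂+V₁)).
(V₂−V₁)/(V₂+V₁) = (2738−1393)/(2738+1393) = 0.3256; √ = 0.5706.
h = (65.9/2)·0.5706 = 18.80 m.

18.8 m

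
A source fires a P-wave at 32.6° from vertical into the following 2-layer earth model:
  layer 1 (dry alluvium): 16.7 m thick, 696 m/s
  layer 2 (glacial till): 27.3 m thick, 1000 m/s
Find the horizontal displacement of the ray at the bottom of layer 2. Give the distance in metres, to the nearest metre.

44 m

Ray parameter p = sin 32.6° / 696 m/s = 7.7410e-04 s/m.
Layer 1: θ = 32.60°; offset = 16.7·tan 32.60° = 10.680 m.
Layer 2: sin θ = p·1000 = 0.7741 → θ = 50.72°; offset = 27.3·tan 50.72° = 33.382 m.
Total horizontal offset = 44.062 m.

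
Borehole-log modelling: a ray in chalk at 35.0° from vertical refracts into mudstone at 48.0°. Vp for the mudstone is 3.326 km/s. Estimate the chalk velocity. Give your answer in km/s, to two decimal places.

sin 35.0° = 0.5736; sin 48.0° = 0.7431.
V₁ = V₂·(sin θ₁/sin θ₂) = 3.326·(0.5736/0.7431) = 2.57 km/s.

2.57 km/s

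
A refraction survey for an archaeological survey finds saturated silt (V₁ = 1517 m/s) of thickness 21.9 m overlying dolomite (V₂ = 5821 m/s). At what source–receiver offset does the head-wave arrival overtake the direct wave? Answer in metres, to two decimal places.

θ_c = arcsin(1517/5821) = 15.11°, so cos θ_c = 0.9654 and tᵢ = 2h cos θ_c/V₁ = 0.0279 s.
At crossover x/V₁ = x/V₂ + tᵢ ⇒ x = tᵢ/(1/V₁ − 1/V₂) = 0.02788/(6.5920e-04 − 1.7179e-04) = 57.19 m.

57.19 m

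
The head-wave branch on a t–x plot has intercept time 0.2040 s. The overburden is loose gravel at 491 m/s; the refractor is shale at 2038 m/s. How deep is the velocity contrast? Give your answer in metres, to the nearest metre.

52 m

h = tᵢ·V₁·V₂ / (2·√(V₂²−V₁²)).
√(V₂²−V₁²) = √(2038² − 491²) = 1978.0 m/s.
h = 0.204 s × 491 × 2038 / (2 × 1978.0) = 51.60 m.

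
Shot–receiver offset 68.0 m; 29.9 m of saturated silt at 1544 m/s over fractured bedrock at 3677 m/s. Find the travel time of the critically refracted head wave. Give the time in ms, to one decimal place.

53.6 ms

θ_c = arcsin(V₁/V₂) = arcsin(1544/3677) = 24.83°, cos θ_c = 0.9076.
Intercept time tᵢ = 2h cos θ_c / V₁ = 2·29.9·0.9076/1544 = 0.03515 s.
t = x/V₂ + tᵢ = 68.0/3677 + 0.03515 = 0.05364 s.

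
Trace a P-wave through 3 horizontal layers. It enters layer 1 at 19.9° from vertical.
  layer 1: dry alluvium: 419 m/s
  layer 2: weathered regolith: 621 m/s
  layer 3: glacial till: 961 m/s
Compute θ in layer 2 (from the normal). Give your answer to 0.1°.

30.3°

Snell's law across each interface conserves sin θ / V, so sin θ_2 = V_2·sin θ₁/V₁.
sin θ_2 = 621 × sin 19.9° / 419 = 0.5045.
θ_2 = 30.30° from the vertical.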